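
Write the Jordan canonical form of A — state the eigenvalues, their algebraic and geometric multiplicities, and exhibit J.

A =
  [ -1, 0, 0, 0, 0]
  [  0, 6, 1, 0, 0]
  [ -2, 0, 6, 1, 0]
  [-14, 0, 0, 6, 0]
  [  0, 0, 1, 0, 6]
J_1(-1) ⊕ J_3(6) ⊕ J_1(6)

The characteristic polynomial is
  det(x·I − A) = x^5 - 23*x^4 + 192*x^3 - 648*x^2 + 432*x + 1296 = (x - 6)^4*(x + 1)

Eigenvalues and multiplicities (the geometric multiplicity of λ is n − rank(A − λI), which equals the number of Jordan blocks for λ):
  λ = -1: algebraic multiplicity = 1, geometric multiplicity = 1
  λ = 6: algebraic multiplicity = 4, geometric multiplicity = 2

Determining the block sizes for each eigenvalue:
  λ = -1: one block (gm = 1), so the single block has size am = 1 → block sizes [1]
  λ = 6: with am = 4 and gm = 2, the partition is not yet determined (e.g. several partitions of 4 into 2 parts exist). Let N = A − (6)·I. Computing rank(N^1) = 3, rank(N^2) = 2, rank(N^3) = 1; the number of blocks of size ≥ j is rank(N^{j−1}) − rank(N^j), giving [2, 1, 1]. So we have 1 block(s) of size 3, 1 block(s) of size 1 → block sizes [3, 1]

Assembling the blocks gives a Jordan form
J =
  [-1, 0, 0, 0, 0]
  [ 0, 6, 1, 0, 0]
  [ 0, 0, 6, 1, 0]
  [ 0, 0, 0, 6, 0]
  [ 0, 0, 0, 0, 6]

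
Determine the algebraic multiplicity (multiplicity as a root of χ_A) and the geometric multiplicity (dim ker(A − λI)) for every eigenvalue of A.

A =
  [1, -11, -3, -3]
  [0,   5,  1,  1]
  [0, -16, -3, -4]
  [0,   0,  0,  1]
λ = 1: alg = 4, geom = 2

Step 1 — factor the characteristic polynomial to read off the algebraic multiplicities:
  χ_A(x) = (x - 1)^4

Step 2 — compute geometric multiplicities via the rank-nullity identity g(λ) = n − rank(A − λI):
  rank(A − (1)·I) = 2, so dim ker(A − (1)·I) = n − 2 = 2

Summary:
  λ = 1: algebraic multiplicity = 4, geometric multiplicity = 2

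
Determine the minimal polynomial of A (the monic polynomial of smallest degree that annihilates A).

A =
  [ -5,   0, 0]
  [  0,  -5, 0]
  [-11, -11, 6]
x^2 - x - 30

The characteristic polynomial is χ_A(x) = (x - 6)*(x + 5)^2, so the eigenvalues are known. The minimal polynomial is
  m_A(x) = Π_λ (x − λ)^{k_λ}
where k_λ is the size of the *largest* Jordan block for λ (equivalently, the smallest k with (A − λI)^k v = 0 for every generalised eigenvector v of λ).

  λ = -5: largest Jordan block has size 1, contributing (x + 5)
  λ = 6: largest Jordan block has size 1, contributing (x − 6)

So m_A(x) = (x - 6)*(x + 5) = x^2 - x - 30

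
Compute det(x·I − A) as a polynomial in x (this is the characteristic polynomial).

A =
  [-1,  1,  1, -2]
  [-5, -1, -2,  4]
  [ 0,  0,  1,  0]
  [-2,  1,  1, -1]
x^4 + 2*x^3 - 3*x^2 - 4*x + 4

Expanding det(x·I − A) (e.g. by cofactor expansion or by noting that A is similar to its Jordan form J, which has the same characteristic polynomial as A) gives
  χ_A(x) = x^4 + 2*x^3 - 3*x^2 - 4*x + 4
which factors as (x - 1)^2*(x + 2)^2. The eigenvalues (with algebraic multiplicities) are λ = -2 with multiplicity 2, λ = 1 with multiplicity 2.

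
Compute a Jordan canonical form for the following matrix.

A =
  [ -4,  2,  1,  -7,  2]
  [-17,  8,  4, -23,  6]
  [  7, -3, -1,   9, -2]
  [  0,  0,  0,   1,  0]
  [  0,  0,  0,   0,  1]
J_3(1) ⊕ J_1(1) ⊕ J_1(1)

The characteristic polynomial is
  det(x·I − A) = x^5 - 5*x^4 + 10*x^3 - 10*x^2 + 5*x - 1 = (x - 1)^5

Eigenvalues and multiplicities (the geometric multiplicity of λ is n − rank(A − λI), which equals the number of Jordan blocks for λ):
  λ = 1: algebraic multiplicity = 5, geometric multiplicity = 3

Determining the block sizes for each eigenvalue:
  λ = 1: with am = 5 and gm = 3, the partition is not yet determined (e.g. several partitions of 5 into 3 parts exist). Let N = A − (1)·I. Computing rank(N^1) = 2, rank(N^2) = 1, rank(N^3) = 0; the number of blocks of size ≥ j is rank(N^{j−1}) − rank(N^j), giving [3, 1, 1]. So we have 1 block(s) of size 3, 2 block(s) of size 1 → block sizes [3, 1, 1]

Assembling the blocks gives a Jordan form
J =
  [1, 1, 0, 0, 0]
  [0, 1, 1, 0, 0]
  [0, 0, 1, 0, 0]
  [0, 0, 0, 1, 0]
  [0, 0, 0, 0, 1]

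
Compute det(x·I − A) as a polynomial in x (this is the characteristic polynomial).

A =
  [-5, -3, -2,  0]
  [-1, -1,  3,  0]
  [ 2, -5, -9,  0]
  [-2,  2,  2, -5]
x^4 + 20*x^3 + 150*x^2 + 500*x + 625

Expanding det(x·I − A) (e.g. by cofactor expansion or by noting that A is similar to its Jordan form J, which has the same characteristic polynomial as A) gives
  χ_A(x) = x^4 + 20*x^3 + 150*x^2 + 500*x + 625
which factors as (x + 5)^4. The eigenvalues (with algebraic multiplicities) are λ = -5 with multiplicity 4.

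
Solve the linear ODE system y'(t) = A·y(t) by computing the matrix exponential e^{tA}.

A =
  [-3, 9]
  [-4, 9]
e^{tA} =
  [-6*t*exp(3*t) + exp(3*t), 9*t*exp(3*t)]
  [-4*t*exp(3*t), 6*t*exp(3*t) + exp(3*t)]

Strategy: write A = P · J · P⁻¹ where J is a Jordan canonical form, so e^{tA} = P · e^{tJ} · P⁻¹, and e^{tJ} can be computed block-by-block.

A has Jordan form
J =
  [3, 1]
  [0, 3]
(up to reordering of blocks).

Per-block formulas:
  For a 2×2 Jordan block J_2(3): exp(t · J_2(3)) = e^(3t)·(I + t·N), where N is the 2×2 nilpotent shift.

After assembling e^{tJ} and conjugating by P, we get:

e^{tA} =
  [-6*t*exp(3*t) + exp(3*t), 9*t*exp(3*t)]
  [-4*t*exp(3*t), 6*t*exp(3*t) + exp(3*t)]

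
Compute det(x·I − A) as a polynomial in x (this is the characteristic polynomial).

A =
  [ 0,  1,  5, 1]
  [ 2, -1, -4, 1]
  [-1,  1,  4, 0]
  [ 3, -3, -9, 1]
x^4 - 4*x^3 + 6*x^2 - 4*x + 1

Expanding det(x·I − A) (e.g. by cofactor expansion or by noting that A is similar to its Jordan form J, which has the same characteristic polynomial as A) gives
  χ_A(x) = x^4 - 4*x^3 + 6*x^2 - 4*x + 1
which factors as (x - 1)^4. The eigenvalues (with algebraic multiplicities) are λ = 1 with multiplicity 4.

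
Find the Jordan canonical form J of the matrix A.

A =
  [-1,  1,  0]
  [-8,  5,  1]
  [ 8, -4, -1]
J_3(1)

The characteristic polynomial is
  det(x·I − A) = x^3 - 3*x^2 + 3*x - 1 = (x - 1)^3

Eigenvalues and multiplicities (the geometric multiplicity of λ is n − rank(A − λI), which equals the number of Jordan blocks for λ):
  λ = 1: algebraic multiplicity = 3, geometric multiplicity = 1

Determining the block sizes for each eigenvalue:
  λ = 1: one block (gm = 1), so the single block has size am = 3 → block sizes [3]

Assembling the blocks gives a Jordan form
J =
  [1, 1, 0]
  [0, 1, 1]
  [0, 0, 1]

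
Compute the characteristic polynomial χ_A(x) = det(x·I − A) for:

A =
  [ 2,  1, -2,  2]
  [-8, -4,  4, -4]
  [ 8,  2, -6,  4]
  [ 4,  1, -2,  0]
x^4 + 8*x^3 + 24*x^2 + 32*x + 16

Expanding det(x·I − A) (e.g. by cofactor expansion or by noting that A is similar to its Jordan form J, which has the same characteristic polynomial as A) gives
  χ_A(x) = x^4 + 8*x^3 + 24*x^2 + 32*x + 16
which factors as (x + 2)^4. The eigenvalues (with algebraic multiplicities) are λ = -2 with multiplicity 4.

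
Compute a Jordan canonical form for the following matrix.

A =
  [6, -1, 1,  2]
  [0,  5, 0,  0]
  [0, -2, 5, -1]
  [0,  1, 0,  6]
J_2(5) ⊕ J_2(6)

The characteristic polynomial is
  det(x·I − A) = x^4 - 22*x^3 + 181*x^2 - 660*x + 900 = (x - 6)^2*(x - 5)^2

Eigenvalues and multiplicities (the geometric multiplicity of λ is n − rank(A − λI), which equals the number of Jordan blocks for λ):
  λ = 5: algebraic multiplicity = 2, geometric multiplicity = 1
  λ = 6: algebraic multiplicity = 2, geometric multiplicity = 1

Determining the block sizes for each eigenvalue:
  λ = 5: one block (gm = 1), so the single block has size am = 2 → block sizes [2]
  λ = 6: one block (gm = 1), so the single block has size am = 2 → block sizes [2]

Assembling the blocks gives a Jordan form
J =
  [5, 1, 0, 0]
  [0, 5, 0, 0]
  [0, 0, 6, 1]
  [0, 0, 0, 6]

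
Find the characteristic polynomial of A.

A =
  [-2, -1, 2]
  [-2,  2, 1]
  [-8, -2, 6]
x^3 - 6*x^2 + 12*x - 8

Expanding det(x·I − A) (e.g. by cofactor expansion or by noting that A is similar to its Jordan form J, which has the same characteristic polynomial as A) gives
  χ_A(x) = x^3 - 6*x^2 + 12*x - 8
which factors as (x - 2)^3. The eigenvalues (with algebraic multiplicities) are λ = 2 with multiplicity 3.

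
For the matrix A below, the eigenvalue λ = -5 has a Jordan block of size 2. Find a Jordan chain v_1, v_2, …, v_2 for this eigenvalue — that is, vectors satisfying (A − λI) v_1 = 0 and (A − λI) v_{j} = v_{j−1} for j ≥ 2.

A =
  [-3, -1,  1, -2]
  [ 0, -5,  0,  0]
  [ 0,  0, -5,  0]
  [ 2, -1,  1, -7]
A Jordan chain for λ = -5 of length 2:
v_1 = (2, 0, 0, 2)ᵀ
v_2 = (1, 0, 0, 0)ᵀ

Let N = A − (-5)·I. We want v_2 with N^2 v_2 = 0 but N^1 v_2 ≠ 0; then v_{j-1} := N · v_j for j = 2, …, 2.

Pick v_2 = (1, 0, 0, 0)ᵀ.
Then v_1 = N · v_2 = (2, 0, 0, 2)ᵀ.

Sanity check: (A − (-5)·I) v_1 = (0, 0, 0, 0)ᵀ = 0. ✓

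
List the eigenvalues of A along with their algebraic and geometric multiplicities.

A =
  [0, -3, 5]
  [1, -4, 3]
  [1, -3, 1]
λ = -1: alg = 3, geom = 1

Step 1 — factor the characteristic polynomial to read off the algebraic multiplicities:
  χ_A(x) = (x + 1)^3

Step 2 — compute geometric multiplicities via the rank-nullity identity g(λ) = n − rank(A − λI):
  rank(A − (-1)·I) = 2, so dim ker(A − (-1)·I) = n − 2 = 1

Summary:
  λ = -1: algebraic multiplicity = 3, geometric multiplicity = 1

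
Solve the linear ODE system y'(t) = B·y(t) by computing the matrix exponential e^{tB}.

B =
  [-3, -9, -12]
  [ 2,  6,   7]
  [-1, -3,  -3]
e^{tB} =
  [3*t^2/2 - 3*t + 1, 9*t^2/2 - 9*t, 9*t^2/2 - 12*t]
  [-t^2/2 + 2*t, -3*t^2/2 + 6*t + 1, -3*t^2/2 + 7*t]
  [-t, -3*t, 1 - 3*t]

Strategy: write B = P · J · P⁻¹ where J is a Jordan canonical form, so e^{tB} = P · e^{tJ} · P⁻¹, and e^{tJ} can be computed block-by-block.

B has Jordan form
J =
  [0, 1, 0]
  [0, 0, 1]
  [0, 0, 0]
(up to reordering of blocks).

Per-block formulas:
  For a 3×3 Jordan block J_3(0): exp(t · J_3(0)) = e^(0t)·(I + t·N + (t^2/2)·N^2), where N is the 3×3 nilpotent shift.

After assembling e^{tJ} and conjugating by P, we get:

e^{tB} =
  [3*t^2/2 - 3*t + 1, 9*t^2/2 - 9*t, 9*t^2/2 - 12*t]
  [-t^2/2 + 2*t, -3*t^2/2 + 6*t + 1, -3*t^2/2 + 7*t]
  [-t, -3*t, 1 - 3*t]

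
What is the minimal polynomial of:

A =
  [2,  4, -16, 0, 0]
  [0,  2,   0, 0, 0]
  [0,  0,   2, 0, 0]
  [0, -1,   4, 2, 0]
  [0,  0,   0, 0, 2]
x^2 - 4*x + 4

The characteristic polynomial is χ_A(x) = (x - 2)^5, so the eigenvalues are known. The minimal polynomial is
  m_A(x) = Π_λ (x − λ)^{k_λ}
where k_λ is the size of the *largest* Jordan block for λ (equivalently, the smallest k with (A − λI)^k v = 0 for every generalised eigenvector v of λ).

  λ = 2: largest Jordan block has size 2, contributing (x − 2)^2

So m_A(x) = (x - 2)^2 = x^2 - 4*x + 4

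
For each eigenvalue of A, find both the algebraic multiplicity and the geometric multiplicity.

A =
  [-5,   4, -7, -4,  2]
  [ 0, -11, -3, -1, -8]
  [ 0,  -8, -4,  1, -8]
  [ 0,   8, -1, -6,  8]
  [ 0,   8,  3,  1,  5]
λ = -5: alg = 3, geom = 1; λ = -3: alg = 2, geom = 2

Step 1 — factor the characteristic polynomial to read off the algebraic multiplicities:
  χ_A(x) = (x + 3)^2*(x + 5)^3

Step 2 — compute geometric multiplicities via the rank-nullity identity g(λ) = n − rank(A − λI):
  rank(A − (-5)·I) = 4, so dim ker(A − (-5)·I) = n − 4 = 1
  rank(A − (-3)·I) = 3, so dim ker(A − (-3)·I) = n − 3 = 2

Summary:
  λ = -5: algebraic multiplicity = 3, geometric multiplicity = 1
  λ = -3: algebraic multiplicity = 2, geometric multiplicity = 2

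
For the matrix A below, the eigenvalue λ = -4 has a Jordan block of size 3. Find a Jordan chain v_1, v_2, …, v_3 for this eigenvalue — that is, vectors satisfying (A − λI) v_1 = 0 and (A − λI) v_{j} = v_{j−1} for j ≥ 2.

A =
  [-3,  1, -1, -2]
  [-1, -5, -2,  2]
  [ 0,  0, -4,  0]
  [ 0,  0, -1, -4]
A Jordan chain for λ = -4 of length 3:
v_1 = (-1, 1, 0, 0)ᵀ
v_2 = (-1, -2, 0, -1)ᵀ
v_3 = (0, 0, 1, 0)ᵀ

Let N = A − (-4)·I. We want v_3 with N^3 v_3 = 0 but N^2 v_3 ≠ 0; then v_{j-1} := N · v_j for j = 3, …, 2.

Pick v_3 = (0, 0, 1, 0)ᵀ.
Then v_2 = N · v_3 = (-1, -2, 0, -1)ᵀ.
Then v_1 = N · v_2 = (-1, 1, 0, 0)ᵀ.

Sanity check: (A − (-4)·I) v_1 = (0, 0, 0, 0)ᵀ = 0. ✓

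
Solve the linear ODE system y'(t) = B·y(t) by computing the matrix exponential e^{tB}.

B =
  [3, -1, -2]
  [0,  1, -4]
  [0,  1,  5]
e^{tB} =
  [exp(3*t), -t*exp(3*t), -2*t*exp(3*t)]
  [0, -2*t*exp(3*t) + exp(3*t), -4*t*exp(3*t)]
  [0, t*exp(3*t), 2*t*exp(3*t) + exp(3*t)]

Strategy: write B = P · J · P⁻¹ where J is a Jordan canonical form, so e^{tB} = P · e^{tJ} · P⁻¹, and e^{tJ} can be computed block-by-block.

B has Jordan form
J =
  [3, 1, 0]
  [0, 3, 0]
  [0, 0, 3]
(up to reordering of blocks).

Per-block formulas:
  For a 1×1 block at λ = 3: exp(t · [3]) = [e^(3t)].
  For a 2×2 Jordan block J_2(3): exp(t · J_2(3)) = e^(3t)·(I + t·N), where N is the 2×2 nilpotent shift.

After assembling e^{tJ} and conjugating by P, we get:

e^{tB} =
  [exp(3*t), -t*exp(3*t), -2*t*exp(3*t)]
  [0, -2*t*exp(3*t) + exp(3*t), -4*t*exp(3*t)]
  [0, t*exp(3*t), 2*t*exp(3*t) + exp(3*t)]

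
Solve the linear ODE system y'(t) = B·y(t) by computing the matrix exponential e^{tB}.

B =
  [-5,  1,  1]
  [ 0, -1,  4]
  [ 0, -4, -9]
e^{tB} =
  [exp(-5*t), t*exp(-5*t), t*exp(-5*t)]
  [0, 4*t*exp(-5*t) + exp(-5*t), 4*t*exp(-5*t)]
  [0, -4*t*exp(-5*t), -4*t*exp(-5*t) + exp(-5*t)]

Strategy: write B = P · J · P⁻¹ where J is a Jordan canonical form, so e^{tB} = P · e^{tJ} · P⁻¹, and e^{tJ} can be computed block-by-block.

B has Jordan form
J =
  [-5,  1,  0]
  [ 0, -5,  0]
  [ 0,  0, -5]
(up to reordering of blocks).

Per-block formulas:
  For a 2×2 Jordan block J_2(-5): exp(t · J_2(-5)) = e^(-5t)·(I + t·N), where N is the 2×2 nilpotent shift.
  For a 1×1 block at λ = -5: exp(t · [-5]) = [e^(-5t)].

After assembling e^{tJ} and conjugating by P, we get:

e^{tB} =
  [exp(-5*t), t*exp(-5*t), t*exp(-5*t)]
  [0, 4*t*exp(-5*t) + exp(-5*t), 4*t*exp(-5*t)]
  [0, -4*t*exp(-5*t), -4*t*exp(-5*t) + exp(-5*t)]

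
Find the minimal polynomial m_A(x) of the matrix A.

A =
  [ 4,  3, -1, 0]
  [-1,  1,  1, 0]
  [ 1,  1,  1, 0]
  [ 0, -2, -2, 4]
x^4 - 10*x^3 + 36*x^2 - 56*x + 32

The characteristic polynomial is χ_A(x) = (x - 4)*(x - 2)^3, so the eigenvalues are known. The minimal polynomial is
  m_A(x) = Π_λ (x − λ)^{k_λ}
where k_λ is the size of the *largest* Jordan block for λ (equivalently, the smallest k with (A − λI)^k v = 0 for every generalised eigenvector v of λ).

  λ = 2: largest Jordan block has size 3, contributing (x − 2)^3
  λ = 4: largest Jordan block has size 1, contributing (x − 4)

So m_A(x) = (x - 4)*(x - 2)^3 = x^4 - 10*x^3 + 36*x^2 - 56*x + 32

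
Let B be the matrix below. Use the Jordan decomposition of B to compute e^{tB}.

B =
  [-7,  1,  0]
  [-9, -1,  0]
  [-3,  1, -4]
e^{tB} =
  [-3*t*exp(-4*t) + exp(-4*t), t*exp(-4*t), 0]
  [-9*t*exp(-4*t), 3*t*exp(-4*t) + exp(-4*t), 0]
  [-3*t*exp(-4*t), t*exp(-4*t), exp(-4*t)]

Strategy: write B = P · J · P⁻¹ where J is a Jordan canonical form, so e^{tB} = P · e^{tJ} · P⁻¹, and e^{tJ} can be computed block-by-block.

B has Jordan form
J =
  [-4,  1,  0]
  [ 0, -4,  0]
  [ 0,  0, -4]
(up to reordering of blocks).

Per-block formulas:
  For a 2×2 Jordan block J_2(-4): exp(t · J_2(-4)) = e^(-4t)·(I + t·N), where N is the 2×2 nilpotent shift.
  For a 1×1 block at λ = -4: exp(t · [-4]) = [e^(-4t)].

After assembling e^{tJ} and conjugating by P, we get:

e^{tB} =
  [-3*t*exp(-4*t) + exp(-4*t), t*exp(-4*t), 0]
  [-9*t*exp(-4*t), 3*t*exp(-4*t) + exp(-4*t), 0]
  [-3*t*exp(-4*t), t*exp(-4*t), exp(-4*t)]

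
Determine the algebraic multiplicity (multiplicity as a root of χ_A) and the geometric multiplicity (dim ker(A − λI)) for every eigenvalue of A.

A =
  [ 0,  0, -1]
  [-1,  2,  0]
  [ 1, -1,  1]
λ = 1: alg = 3, geom = 1

Step 1 — factor the characteristic polynomial to read off the algebraic multiplicities:
  χ_A(x) = (x - 1)^3

Step 2 — compute geometric multiplicities via the rank-nullity identity g(λ) = n − rank(A − λI):
  rank(A − (1)·I) = 2, so dim ker(A − (1)·I) = n − 2 = 1

Summary:
  λ = 1: algebraic multiplicity = 3, geometric multiplicity = 1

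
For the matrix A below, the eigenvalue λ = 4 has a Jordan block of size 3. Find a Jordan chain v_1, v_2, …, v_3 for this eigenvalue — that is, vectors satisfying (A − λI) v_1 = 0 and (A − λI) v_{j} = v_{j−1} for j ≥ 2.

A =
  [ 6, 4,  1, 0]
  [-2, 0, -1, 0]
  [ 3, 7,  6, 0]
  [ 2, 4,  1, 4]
A Jordan chain for λ = 4 of length 3:
v_1 = (-1, 1, -2, -1)ᵀ
v_2 = (2, -2, 3, 2)ᵀ
v_3 = (1, 0, 0, 0)ᵀ

Let N = A − (4)·I. We want v_3 with N^3 v_3 = 0 but N^2 v_3 ≠ 0; then v_{j-1} := N · v_j for j = 3, …, 2.

Pick v_3 = (1, 0, 0, 0)ᵀ.
Then v_2 = N · v_3 = (2, -2, 3, 2)ᵀ.
Then v_1 = N · v_2 = (-1, 1, -2, -1)ᵀ.

Sanity check: (A − (4)·I) v_1 = (0, 0, 0, 0)ᵀ = 0. ✓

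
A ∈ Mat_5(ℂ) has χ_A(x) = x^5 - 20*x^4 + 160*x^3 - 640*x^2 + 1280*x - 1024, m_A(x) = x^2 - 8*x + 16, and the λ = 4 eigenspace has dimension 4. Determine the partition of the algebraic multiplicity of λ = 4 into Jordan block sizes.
Block sizes for λ = 4: [2, 1, 1, 1]

Step 1 — from the characteristic polynomial, algebraic multiplicity of λ = 4 is 5. From dim ker(A − (4)·I) = 4, there are exactly 4 Jordan blocks for λ = 4.
Step 2 — from the minimal polynomial, the factor (x − 4)^2 tells us the largest block for λ = 4 has size 2.
Step 3 — with total size 5, 4 blocks, and largest block 2, the block sizes (in nonincreasing order) are [2, 1, 1, 1].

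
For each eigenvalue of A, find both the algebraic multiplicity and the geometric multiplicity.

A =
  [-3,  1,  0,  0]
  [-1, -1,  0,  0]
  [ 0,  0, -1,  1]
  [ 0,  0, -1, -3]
λ = -2: alg = 4, geom = 2

Step 1 — factor the characteristic polynomial to read off the algebraic multiplicities:
  χ_A(x) = (x + 2)^4

Step 2 — compute geometric multiplicities via the rank-nullity identity g(λ) = n − rank(A − λI):
  rank(A − (-2)·I) = 2, so dim ker(A − (-2)·I) = n − 2 = 2

Summary:
  λ = -2: algebraic multiplicity = 4, geometric multiplicity = 2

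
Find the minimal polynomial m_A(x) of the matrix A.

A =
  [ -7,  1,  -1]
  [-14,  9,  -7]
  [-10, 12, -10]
x^3 + 8*x^2 + 5*x - 50

The characteristic polynomial is χ_A(x) = (x - 2)*(x + 5)^2, so the eigenvalues are known. The minimal polynomial is
  m_A(x) = Π_λ (x − λ)^{k_λ}
where k_λ is the size of the *largest* Jordan block for λ (equivalently, the smallest k with (A − λI)^k v = 0 for every generalised eigenvector v of λ).

  λ = -5: largest Jordan block has size 2, contributing (x + 5)^2
  λ = 2: largest Jordan block has size 1, contributing (x − 2)

So m_A(x) = (x - 2)*(x + 5)^2 = x^3 + 8*x^2 + 5*x - 50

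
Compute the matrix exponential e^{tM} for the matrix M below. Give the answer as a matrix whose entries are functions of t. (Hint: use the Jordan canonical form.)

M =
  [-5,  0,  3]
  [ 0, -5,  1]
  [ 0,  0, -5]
e^{tM} =
  [exp(-5*t), 0, 3*t*exp(-5*t)]
  [0, exp(-5*t), t*exp(-5*t)]
  [0, 0, exp(-5*t)]

Strategy: write M = P · J · P⁻¹ where J is a Jordan canonical form, so e^{tM} = P · e^{tJ} · P⁻¹, and e^{tJ} can be computed block-by-block.

M has Jordan form
J =
  [-5,  1,  0]
  [ 0, -5,  0]
  [ 0,  0, -5]
(up to reordering of blocks).

Per-block formulas:
  For a 1×1 block at λ = -5: exp(t · [-5]) = [e^(-5t)].
  For a 2×2 Jordan block J_2(-5): exp(t · J_2(-5)) = e^(-5t)·(I + t·N), where N is the 2×2 nilpotent shift.

After assembling e^{tJ} and conjugating by P, we get:

e^{tM} =
  [exp(-5*t), 0, 3*t*exp(-5*t)]
  [0, exp(-5*t), t*exp(-5*t)]
  [0, 0, exp(-5*t)]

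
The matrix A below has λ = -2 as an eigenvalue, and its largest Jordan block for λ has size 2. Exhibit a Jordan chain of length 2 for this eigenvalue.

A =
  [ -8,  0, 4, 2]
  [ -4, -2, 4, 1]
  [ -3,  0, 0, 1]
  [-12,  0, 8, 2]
A Jordan chain for λ = -2 of length 2:
v_1 = (-6, -4, -3, -12)ᵀ
v_2 = (1, 0, 0, 0)ᵀ

Let N = A − (-2)·I. We want v_2 with N^2 v_2 = 0 but N^1 v_2 ≠ 0; then v_{j-1} := N · v_j for j = 2, …, 2.

Pick v_2 = (1, 0, 0, 0)ᵀ.
Then v_1 = N · v_2 = (-6, -4, -3, -12)ᵀ.

Sanity check: (A − (-2)·I) v_1 = (0, 0, 0, 0)ᵀ = 0. ✓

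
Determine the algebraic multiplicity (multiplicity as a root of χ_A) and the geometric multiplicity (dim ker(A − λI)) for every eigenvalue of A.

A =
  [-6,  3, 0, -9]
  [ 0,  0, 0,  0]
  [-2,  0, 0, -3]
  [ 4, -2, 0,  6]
λ = 0: alg = 4, geom = 2

Step 1 — factor the characteristic polynomial to read off the algebraic multiplicities:
  χ_A(x) = x^4

Step 2 — compute geometric multiplicities via the rank-nullity identity g(λ) = n − rank(A − λI):
  rank(A − (0)·I) = 2, so dim ker(A − (0)·I) = n − 2 = 2

Summary:
  λ = 0: algebraic multiplicity = 4, geometric multiplicity = 2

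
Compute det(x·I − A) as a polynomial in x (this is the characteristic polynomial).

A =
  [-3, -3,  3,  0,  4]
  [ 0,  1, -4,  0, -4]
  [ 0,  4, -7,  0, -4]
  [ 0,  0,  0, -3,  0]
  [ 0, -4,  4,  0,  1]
x^5 + 11*x^4 + 42*x^3 + 54*x^2 - 27*x - 81

Expanding det(x·I − A) (e.g. by cofactor expansion or by noting that A is similar to its Jordan form J, which has the same characteristic polynomial as A) gives
  χ_A(x) = x^5 + 11*x^4 + 42*x^3 + 54*x^2 - 27*x - 81
which factors as (x - 1)*(x + 3)^4. The eigenvalues (with algebraic multiplicities) are λ = -3 with multiplicity 4, λ = 1 with multiplicity 1.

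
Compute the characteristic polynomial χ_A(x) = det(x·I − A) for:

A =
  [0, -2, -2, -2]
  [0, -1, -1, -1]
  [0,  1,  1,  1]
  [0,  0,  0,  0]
x^4

Expanding det(x·I − A) (e.g. by cofactor expansion or by noting that A is similar to its Jordan form J, which has the same characteristic polynomial as A) gives
  χ_A(x) = x^4
which factors as x^4. The eigenvalues (with algebraic multiplicities) are λ = 0 with multiplicity 4.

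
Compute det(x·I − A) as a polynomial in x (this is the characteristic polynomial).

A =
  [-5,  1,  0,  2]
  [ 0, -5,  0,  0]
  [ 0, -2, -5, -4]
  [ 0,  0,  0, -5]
x^4 + 20*x^3 + 150*x^2 + 500*x + 625

Expanding det(x·I − A) (e.g. by cofactor expansion or by noting that A is similar to its Jordan form J, which has the same characteristic polynomial as A) gives
  χ_A(x) = x^4 + 20*x^3 + 150*x^2 + 500*x + 625
which factors as (x + 5)^4. The eigenvalues (with algebraic multiplicities) are λ = -5 with multiplicity 4.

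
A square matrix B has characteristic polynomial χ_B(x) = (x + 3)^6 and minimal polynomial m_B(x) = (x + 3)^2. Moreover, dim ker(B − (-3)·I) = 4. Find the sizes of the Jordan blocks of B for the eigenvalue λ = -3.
Block sizes for λ = -3: [2, 2, 1, 1]

Step 1 — from the characteristic polynomial, algebraic multiplicity of λ = -3 is 6. From dim ker(B − (-3)·I) = 4, there are exactly 4 Jordan blocks for λ = -3.
Step 2 — from the minimal polynomial, the factor (x + 3)^2 tells us the largest block for λ = -3 has size 2.
Step 3 — with total size 6, 4 blocks, and largest block 2, the block sizes (in nonincreasing order) are [2, 2, 1, 1].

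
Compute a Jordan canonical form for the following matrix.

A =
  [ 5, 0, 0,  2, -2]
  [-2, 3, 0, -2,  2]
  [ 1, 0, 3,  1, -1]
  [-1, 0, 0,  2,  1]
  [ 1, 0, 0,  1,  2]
J_2(3) ⊕ J_1(3) ⊕ J_1(3) ⊕ J_1(3)

The characteristic polynomial is
  det(x·I − A) = x^5 - 15*x^4 + 90*x^3 - 270*x^2 + 405*x - 243 = (x - 3)^5

Eigenvalues and multiplicities (the geometric multiplicity of λ is n − rank(A − λI), which equals the number of Jordan blocks for λ):
  λ = 3: algebraic multiplicity = 5, geometric multiplicity = 4

Determining the block sizes for each eigenvalue:
  λ = 3: 4 blocks summing to 5 forces exactly one block of size 2 and the rest size 1 → block sizes [2, 1, 1, 1]

Assembling the blocks gives a Jordan form
J =
  [3, 1, 0, 0, 0]
  [0, 3, 0, 0, 0]
  [0, 0, 3, 0, 0]
  [0, 0, 0, 3, 0]
  [0, 0, 0, 0, 3]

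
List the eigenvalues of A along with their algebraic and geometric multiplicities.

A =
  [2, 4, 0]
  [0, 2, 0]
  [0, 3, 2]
λ = 2: alg = 3, geom = 2

Step 1 — factor the characteristic polynomial to read off the algebraic multiplicities:
  χ_A(x) = (x - 2)^3

Step 2 — compute geometric multiplicities via the rank-nullity identity g(λ) = n − rank(A − λI):
  rank(A − (2)·I) = 1, so dim ker(A − (2)·I) = n − 1 = 2

Summary:
  λ = 2: algebraic multiplicity = 3, geometric multiplicity = 2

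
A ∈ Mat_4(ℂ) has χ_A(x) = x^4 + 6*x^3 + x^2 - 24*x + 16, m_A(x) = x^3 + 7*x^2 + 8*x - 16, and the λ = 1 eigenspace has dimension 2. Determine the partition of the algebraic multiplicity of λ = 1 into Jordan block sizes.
Block sizes for λ = 1: [1, 1]

Step 1 — from the characteristic polynomial, algebraic multiplicity of λ = 1 is 2. From dim ker(A − (1)·I) = 2, there are exactly 2 Jordan blocks for λ = 1.
Step 2 — from the minimal polynomial, the factor (x − 1) tells us the largest block for λ = 1 has size 1.
Step 3 — with total size 2, 2 blocks, and largest block 1, the block sizes (in nonincreasing order) are [1, 1].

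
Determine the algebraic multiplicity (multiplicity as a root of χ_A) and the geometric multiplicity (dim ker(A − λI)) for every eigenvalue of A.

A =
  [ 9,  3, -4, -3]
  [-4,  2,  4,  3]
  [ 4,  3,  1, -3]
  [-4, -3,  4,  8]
λ = 5: alg = 4, geom = 3

Step 1 — factor the characteristic polynomial to read off the algebraic multiplicities:
  χ_A(x) = (x - 5)^4

Step 2 — compute geometric multiplicities via the rank-nullity identity g(λ) = n − rank(A − λI):
  rank(A − (5)·I) = 1, so dim ker(A − (5)·I) = n − 1 = 3

Summary:
  λ = 5: algebraic multiplicity = 4, geometric multiplicity = 3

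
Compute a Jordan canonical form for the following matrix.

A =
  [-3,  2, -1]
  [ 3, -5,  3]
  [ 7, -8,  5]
J_2(-2) ⊕ J_1(1)

The characteristic polynomial is
  det(x·I − A) = x^3 + 3*x^2 - 4 = (x - 1)*(x + 2)^2

Eigenvalues and multiplicities (the geometric multiplicity of λ is n − rank(A − λI), which equals the number of Jordan blocks for λ):
  λ = -2: algebraic multiplicity = 2, geometric multiplicity = 1
  λ = 1: algebraic multiplicity = 1, geometric multiplicity = 1

Determining the block sizes for each eigenvalue:
  λ = -2: one block (gm = 1), so the single block has size am = 2 → block sizes [2]
  λ = 1: one block (gm = 1), so the single block has size am = 1 → block sizes [1]

Assembling the blocks gives a Jordan form
J =
  [-2,  1, 0]
  [ 0, -2, 0]
  [ 0,  0, 1]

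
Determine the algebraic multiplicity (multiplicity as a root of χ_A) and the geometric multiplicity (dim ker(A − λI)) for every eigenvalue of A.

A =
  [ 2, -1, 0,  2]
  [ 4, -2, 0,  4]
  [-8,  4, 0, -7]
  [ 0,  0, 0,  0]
λ = 0: alg = 4, geom = 2

Step 1 — factor the characteristic polynomial to read off the algebraic multiplicities:
  χ_A(x) = x^4

Step 2 — compute geometric multiplicities via the rank-nullity identity g(λ) = n − rank(A − λI):
  rank(A − (0)·I) = 2, so dim ker(A − (0)·I) = n − 2 = 2

Summary:
  λ = 0: algebraic multiplicity = 4, geometric multiplicity = 2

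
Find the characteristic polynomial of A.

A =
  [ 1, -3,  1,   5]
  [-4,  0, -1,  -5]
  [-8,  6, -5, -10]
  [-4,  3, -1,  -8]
x^4 + 12*x^3 + 54*x^2 + 108*x + 81

Expanding det(x·I − A) (e.g. by cofactor expansion or by noting that A is similar to its Jordan form J, which has the same characteristic polynomial as A) gives
  χ_A(x) = x^4 + 12*x^3 + 54*x^2 + 108*x + 81
which factors as (x + 3)^4. The eigenvalues (with algebraic multiplicities) are λ = -3 with multiplicity 4.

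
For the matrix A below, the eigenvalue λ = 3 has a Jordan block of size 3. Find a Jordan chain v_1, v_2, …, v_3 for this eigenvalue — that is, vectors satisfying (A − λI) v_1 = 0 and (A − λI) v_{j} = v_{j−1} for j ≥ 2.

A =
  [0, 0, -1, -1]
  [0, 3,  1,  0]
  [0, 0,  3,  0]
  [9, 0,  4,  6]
A Jordan chain for λ = 3 of length 3:
v_1 = (-1, 0, 0, 3)ᵀ
v_2 = (-1, 1, 0, 4)ᵀ
v_3 = (0, 0, 1, 0)ᵀ

Let N = A − (3)·I. We want v_3 with N^3 v_3 = 0 but N^2 v_3 ≠ 0; then v_{j-1} := N · v_j for j = 3, …, 2.

Pick v_3 = (0, 0, 1, 0)ᵀ.
Then v_2 = N · v_3 = (-1, 1, 0, 4)ᵀ.
Then v_1 = N · v_2 = (-1, 0, 0, 3)ᵀ.

Sanity check: (A − (3)·I) v_1 = (0, 0, 0, 0)ᵀ = 0. ✓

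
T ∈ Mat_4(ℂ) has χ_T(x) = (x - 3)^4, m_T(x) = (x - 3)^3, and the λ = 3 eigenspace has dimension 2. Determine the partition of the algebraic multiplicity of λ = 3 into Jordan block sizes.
Block sizes for λ = 3: [3, 1]

Step 1 — from the characteristic polynomial, algebraic multiplicity of λ = 3 is 4. From dim ker(T − (3)·I) = 2, there are exactly 2 Jordan blocks for λ = 3.
Step 2 — from the minimal polynomial, the factor (x − 3)^3 tells us the largest block for λ = 3 has size 3.
Step 3 — with total size 4, 2 blocks, and largest block 3, the block sizes (in nonincreasing order) are [3, 1].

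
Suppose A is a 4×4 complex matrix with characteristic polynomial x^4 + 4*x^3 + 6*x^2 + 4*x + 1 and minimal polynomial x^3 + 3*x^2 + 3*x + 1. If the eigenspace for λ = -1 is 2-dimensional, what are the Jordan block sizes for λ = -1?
Block sizes for λ = -1: [3, 1]

Step 1 — from the characteristic polynomial, algebraic multiplicity of λ = -1 is 4. From dim ker(A − (-1)·I) = 2, there are exactly 2 Jordan blocks for λ = -1.
Step 2 — from the minimal polynomial, the factor (x + 1)^3 tells us the largest block for λ = -1 has size 3.
Step 3 — with total size 4, 2 blocks, and largest block 3, the block sizes (in nonincreasing order) are [3, 1].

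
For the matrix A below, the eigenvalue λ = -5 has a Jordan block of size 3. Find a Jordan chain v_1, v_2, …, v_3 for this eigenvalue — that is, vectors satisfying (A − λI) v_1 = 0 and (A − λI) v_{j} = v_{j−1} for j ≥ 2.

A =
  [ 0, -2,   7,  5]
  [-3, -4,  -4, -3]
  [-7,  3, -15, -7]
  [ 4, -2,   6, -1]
A Jordan chain for λ = -5 of length 3:
v_1 = (2, -2, -2, 0)ᵀ
v_2 = (5, -3, -7, 4)ᵀ
v_3 = (1, 0, 0, 0)ᵀ

Let N = A − (-5)·I. We want v_3 with N^3 v_3 = 0 but N^2 v_3 ≠ 0; then v_{j-1} := N · v_j for j = 3, …, 2.

Pick v_3 = (1, 0, 0, 0)ᵀ.
Then v_2 = N · v_3 = (5, -3, -7, 4)ᵀ.
Then v_1 = N · v_2 = (2, -2, -2, 0)ᵀ.

Sanity check: (A − (-5)·I) v_1 = (0, 0, 0, 0)ᵀ = 0. ✓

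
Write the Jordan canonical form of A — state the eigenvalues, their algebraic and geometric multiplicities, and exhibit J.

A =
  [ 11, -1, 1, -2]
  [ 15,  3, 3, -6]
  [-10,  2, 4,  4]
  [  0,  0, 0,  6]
J_2(6) ⊕ J_1(6) ⊕ J_1(6)

The characteristic polynomial is
  det(x·I − A) = x^4 - 24*x^3 + 216*x^2 - 864*x + 1296 = (x - 6)^4

Eigenvalues and multiplicities (the geometric multiplicity of λ is n − rank(A − λI), which equals the number of Jordan blocks for λ):
  λ = 6: algebraic multiplicity = 4, geometric multiplicity = 3

Determining the block sizes for each eigenvalue:
  λ = 6: 3 blocks summing to 4 forces exactly one block of size 2 and the rest size 1 → block sizes [2, 1, 1]

Assembling the blocks gives a Jordan form
J =
  [6, 1, 0, 0]
  [0, 6, 0, 0]
  [0, 0, 6, 0]
  [0, 0, 0, 6]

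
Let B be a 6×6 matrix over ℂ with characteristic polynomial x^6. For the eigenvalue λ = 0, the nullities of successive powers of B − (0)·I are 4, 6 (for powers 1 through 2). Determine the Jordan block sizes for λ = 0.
Block sizes for λ = 0: [2, 2, 1, 1]

From the dimensions of kernels of powers, the number of Jordan blocks of size at least j is d_j − d_{j−1} where d_j = dim ker(N^j) (with d_0 = 0). Computing the differences gives [4, 2].
The number of blocks of size exactly k is (#blocks of size ≥ k) − (#blocks of size ≥ k + 1), so the partition is: 2 block(s) of size 1, 2 block(s) of size 2.
In nonincreasing order the block sizes are [2, 2, 1, 1].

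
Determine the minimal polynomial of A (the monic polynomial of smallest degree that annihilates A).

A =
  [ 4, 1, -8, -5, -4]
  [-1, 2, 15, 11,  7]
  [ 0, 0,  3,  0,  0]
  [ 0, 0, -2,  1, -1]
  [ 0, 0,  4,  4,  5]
x^3 - 9*x^2 + 27*x - 27

The characteristic polynomial is χ_A(x) = (x - 3)^5, so the eigenvalues are known. The minimal polynomial is
  m_A(x) = Π_λ (x − λ)^{k_λ}
where k_λ is the size of the *largest* Jordan block for λ (equivalently, the smallest k with (A − λI)^k v = 0 for every generalised eigenvector v of λ).

  λ = 3: largest Jordan block has size 3, contributing (x − 3)^3

So m_A(x) = (x - 3)^3 = x^3 - 9*x^2 + 27*x - 27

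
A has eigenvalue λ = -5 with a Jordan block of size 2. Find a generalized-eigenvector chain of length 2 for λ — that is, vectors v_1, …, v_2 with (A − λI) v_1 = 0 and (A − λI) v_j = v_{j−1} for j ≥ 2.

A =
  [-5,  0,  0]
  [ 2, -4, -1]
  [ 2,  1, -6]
A Jordan chain for λ = -5 of length 2:
v_1 = (0, 2, 2)ᵀ
v_2 = (1, 0, 0)ᵀ

Let N = A − (-5)·I. We want v_2 with N^2 v_2 = 0 but N^1 v_2 ≠ 0; then v_{j-1} := N · v_j for j = 2, …, 2.

Pick v_2 = (1, 0, 0)ᵀ.
Then v_1 = N · v_2 = (0, 2, 2)ᵀ.

Sanity check: (A − (-5)·I) v_1 = (0, 0, 0)ᵀ = 0. ✓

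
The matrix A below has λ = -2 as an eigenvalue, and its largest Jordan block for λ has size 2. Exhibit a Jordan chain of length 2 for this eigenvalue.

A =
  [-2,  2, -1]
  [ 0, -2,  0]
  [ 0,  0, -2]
A Jordan chain for λ = -2 of length 2:
v_1 = (2, 0, 0)ᵀ
v_2 = (0, 1, 0)ᵀ

Let N = A − (-2)·I. We want v_2 with N^2 v_2 = 0 but N^1 v_2 ≠ 0; then v_{j-1} := N · v_j for j = 2, …, 2.

Pick v_2 = (0, 1, 0)ᵀ.
Then v_1 = N · v_2 = (2, 0, 0)ᵀ.

Sanity check: (A − (-2)·I) v_1 = (0, 0, 0)ᵀ = 0. ✓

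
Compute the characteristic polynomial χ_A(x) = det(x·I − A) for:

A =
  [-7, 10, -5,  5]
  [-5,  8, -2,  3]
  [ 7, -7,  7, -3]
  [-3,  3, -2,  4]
x^4 - 12*x^3 + 54*x^2 - 108*x + 81

Expanding det(x·I − A) (e.g. by cofactor expansion or by noting that A is similar to its Jordan form J, which has the same characteristic polynomial as A) gives
  χ_A(x) = x^4 - 12*x^3 + 54*x^2 - 108*x + 81
which factors as (x - 3)^4. The eigenvalues (with algebraic multiplicities) are λ = 3 with multiplicity 4.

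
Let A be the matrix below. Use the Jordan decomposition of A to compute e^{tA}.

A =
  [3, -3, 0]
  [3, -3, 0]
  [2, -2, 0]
e^{tA} =
  [3*t + 1, -3*t, 0]
  [3*t, 1 - 3*t, 0]
  [2*t, -2*t, 1]

Strategy: write A = P · J · P⁻¹ where J is a Jordan canonical form, so e^{tA} = P · e^{tJ} · P⁻¹, and e^{tJ} can be computed block-by-block.

A has Jordan form
J =
  [0, 1, 0]
  [0, 0, 0]
  [0, 0, 0]
(up to reordering of blocks).

Per-block formulas:
  For a 1×1 block at λ = 0: exp(t · [0]) = [e^(0t)].
  For a 2×2 Jordan block J_2(0): exp(t · J_2(0)) = e^(0t)·(I + t·N), where N is the 2×2 nilpotent shift.

After assembling e^{tJ} and conjugating by P, we get:

e^{tA} =
  [3*t + 1, -3*t, 0]
  [3*t, 1 - 3*t, 0]
  [2*t, -2*t, 1]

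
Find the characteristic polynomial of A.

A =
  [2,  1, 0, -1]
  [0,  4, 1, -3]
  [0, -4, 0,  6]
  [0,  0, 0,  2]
x^4 - 8*x^3 + 24*x^2 - 32*x + 16

Expanding det(x·I − A) (e.g. by cofactor expansion or by noting that A is similar to its Jordan form J, which has the same characteristic polynomial as A) gives
  χ_A(x) = x^4 - 8*x^3 + 24*x^2 - 32*x + 16
which factors as (x - 2)^4. The eigenvalues (with algebraic multiplicities) are λ = 2 with multiplicity 4.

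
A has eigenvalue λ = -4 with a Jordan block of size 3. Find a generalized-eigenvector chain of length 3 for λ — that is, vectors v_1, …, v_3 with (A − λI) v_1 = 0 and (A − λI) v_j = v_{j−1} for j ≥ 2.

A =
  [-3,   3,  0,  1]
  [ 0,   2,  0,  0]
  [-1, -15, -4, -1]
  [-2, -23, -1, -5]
A Jordan chain for λ = -4 of length 3:
v_1 = (-1, 0, 1, 1)ᵀ
v_2 = (1, 0, -1, -2)ᵀ
v_3 = (1, 0, 0, 0)ᵀ

Let N = A − (-4)·I. We want v_3 with N^3 v_3 = 0 but N^2 v_3 ≠ 0; then v_{j-1} := N · v_j for j = 3, …, 2.

Pick v_3 = (1, 0, 0, 0)ᵀ.
Then v_2 = N · v_3 = (1, 0, -1, -2)ᵀ.
Then v_1 = N · v_2 = (-1, 0, 1, 1)ᵀ.

Sanity check: (A − (-4)·I) v_1 = (0, 0, 0, 0)ᵀ = 0. ✓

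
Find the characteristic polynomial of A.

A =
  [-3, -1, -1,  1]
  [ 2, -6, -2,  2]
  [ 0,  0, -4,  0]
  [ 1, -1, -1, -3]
x^4 + 16*x^3 + 96*x^2 + 256*x + 256

Expanding det(x·I − A) (e.g. by cofactor expansion or by noting that A is similar to its Jordan form J, which has the same characteristic polynomial as A) gives
  χ_A(x) = x^4 + 16*x^3 + 96*x^2 + 256*x + 256
which factors as (x + 4)^4. The eigenvalues (with algebraic multiplicities) are λ = -4 with multiplicity 4.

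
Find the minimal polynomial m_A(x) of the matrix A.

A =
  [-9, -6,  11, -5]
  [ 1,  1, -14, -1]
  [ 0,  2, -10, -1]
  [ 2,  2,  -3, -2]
x^2 + 10*x + 25

The characteristic polynomial is χ_A(x) = (x + 5)^4, so the eigenvalues are known. The minimal polynomial is
  m_A(x) = Π_λ (x − λ)^{k_λ}
where k_λ is the size of the *largest* Jordan block for λ (equivalently, the smallest k with (A − λI)^k v = 0 for every generalised eigenvector v of λ).

  λ = -5: largest Jordan block has size 2, contributing (x + 5)^2

So m_A(x) = (x + 5)^2 = x^2 + 10*x + 25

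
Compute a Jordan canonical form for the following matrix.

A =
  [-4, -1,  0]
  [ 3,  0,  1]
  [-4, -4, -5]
J_3(-3)

The characteristic polynomial is
  det(x·I − A) = x^3 + 9*x^2 + 27*x + 27 = (x + 3)^3

Eigenvalues and multiplicities (the geometric multiplicity of λ is n − rank(A − λI), which equals the number of Jordan blocks for λ):
  λ = -3: algebraic multiplicity = 3, geometric multiplicity = 1

Determining the block sizes for each eigenvalue:
  λ = -3: one block (gm = 1), so the single block has size am = 3 → block sizes [3]

Assembling the blocks gives a Jordan form
J =
  [-3,  1,  0]
  [ 0, -3,  1]
  [ 0,  0, -3]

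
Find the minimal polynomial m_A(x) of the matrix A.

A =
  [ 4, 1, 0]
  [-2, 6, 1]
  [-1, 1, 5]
x^3 - 15*x^2 + 75*x - 125

The characteristic polynomial is χ_A(x) = (x - 5)^3, so the eigenvalues are known. The minimal polynomial is
  m_A(x) = Π_λ (x − λ)^{k_λ}
where k_λ is the size of the *largest* Jordan block for λ (equivalently, the smallest k with (A − λI)^k v = 0 for every generalised eigenvector v of λ).

  λ = 5: largest Jordan block has size 3, contributing (x − 5)^3

So m_A(x) = (x - 5)^3 = x^3 - 15*x^2 + 75*x - 125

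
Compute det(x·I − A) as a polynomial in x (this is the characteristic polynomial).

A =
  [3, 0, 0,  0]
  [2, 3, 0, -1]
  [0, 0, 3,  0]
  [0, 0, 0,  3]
x^4 - 12*x^3 + 54*x^2 - 108*x + 81

Expanding det(x·I − A) (e.g. by cofactor expansion or by noting that A is similar to its Jordan form J, which has the same characteristic polynomial as A) gives
  χ_A(x) = x^4 - 12*x^3 + 54*x^2 - 108*x + 81
which factors as (x - 3)^4. The eigenvalues (with algebraic multiplicities) are λ = 3 with multiplicity 4.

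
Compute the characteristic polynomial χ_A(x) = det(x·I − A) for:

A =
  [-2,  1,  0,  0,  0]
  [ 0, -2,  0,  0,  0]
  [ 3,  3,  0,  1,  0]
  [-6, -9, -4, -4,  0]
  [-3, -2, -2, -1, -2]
x^5 + 10*x^4 + 40*x^3 + 80*x^2 + 80*x + 32

Expanding det(x·I − A) (e.g. by cofactor expansion or by noting that A is similar to its Jordan form J, which has the same characteristic polynomial as A) gives
  χ_A(x) = x^5 + 10*x^4 + 40*x^3 + 80*x^2 + 80*x + 32
which factors as (x + 2)^5. The eigenvalues (with algebraic multiplicities) are λ = -2 with multiplicity 5.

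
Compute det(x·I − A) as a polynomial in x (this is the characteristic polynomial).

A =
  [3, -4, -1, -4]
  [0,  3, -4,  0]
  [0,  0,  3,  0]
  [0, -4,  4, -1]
x^4 - 8*x^3 + 18*x^2 - 27

Expanding det(x·I − A) (e.g. by cofactor expansion or by noting that A is similar to its Jordan form J, which has the same characteristic polynomial as A) gives
  χ_A(x) = x^4 - 8*x^3 + 18*x^2 - 27
which factors as (x - 3)^3*(x + 1). The eigenvalues (with algebraic multiplicities) are λ = -1 with multiplicity 1, λ = 3 with multiplicity 3.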